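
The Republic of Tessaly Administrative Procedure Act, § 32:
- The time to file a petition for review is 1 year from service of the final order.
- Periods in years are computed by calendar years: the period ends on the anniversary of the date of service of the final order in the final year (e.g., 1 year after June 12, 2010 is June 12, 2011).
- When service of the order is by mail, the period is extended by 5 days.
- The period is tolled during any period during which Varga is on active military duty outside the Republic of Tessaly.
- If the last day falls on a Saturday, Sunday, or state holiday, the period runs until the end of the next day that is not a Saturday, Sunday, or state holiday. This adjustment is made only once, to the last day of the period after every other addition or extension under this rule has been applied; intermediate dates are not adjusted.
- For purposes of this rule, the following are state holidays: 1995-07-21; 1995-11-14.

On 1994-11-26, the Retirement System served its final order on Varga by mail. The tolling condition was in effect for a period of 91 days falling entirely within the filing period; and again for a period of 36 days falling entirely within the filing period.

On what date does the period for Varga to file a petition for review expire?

April 8, 1996

1 year after 1994-11-26 is November 26, 1995.
Service was by mail, adding 5 days: November 26, 1995 + 5 days = December 1, 1995.
Tolling adds 91 days: December 1, 1995 + 91 days = March 1, 1996.
Tolling adds 36 days: March 1, 1996 + 36 days = April 6, 1996.
April 6, 1996 is Saturday; April 7, 1996 is Sunday. The next qualifying day is April 8, 1996.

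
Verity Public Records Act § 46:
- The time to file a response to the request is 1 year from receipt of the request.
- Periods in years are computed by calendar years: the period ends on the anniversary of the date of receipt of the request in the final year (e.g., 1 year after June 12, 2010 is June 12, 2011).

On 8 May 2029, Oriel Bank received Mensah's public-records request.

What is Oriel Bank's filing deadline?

May 8, 2030

1 year after 8 May 2029 is May 8, 2030.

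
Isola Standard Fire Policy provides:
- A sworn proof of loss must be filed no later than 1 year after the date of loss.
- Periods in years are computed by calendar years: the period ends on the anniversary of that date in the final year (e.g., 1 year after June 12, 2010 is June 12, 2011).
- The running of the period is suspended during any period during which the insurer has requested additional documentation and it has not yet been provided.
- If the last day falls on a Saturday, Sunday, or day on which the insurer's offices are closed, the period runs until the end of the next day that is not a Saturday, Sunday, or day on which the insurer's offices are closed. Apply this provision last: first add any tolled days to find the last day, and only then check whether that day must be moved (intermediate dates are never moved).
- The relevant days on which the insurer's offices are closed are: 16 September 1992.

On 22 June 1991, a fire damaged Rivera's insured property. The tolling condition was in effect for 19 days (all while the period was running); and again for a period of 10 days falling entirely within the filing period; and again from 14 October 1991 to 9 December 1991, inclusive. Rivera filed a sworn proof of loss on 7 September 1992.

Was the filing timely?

1 year after 22 June 1991 is June 22, 1992.
Tolling adds 19 days: June 22, 1992 + 19 days = July 11, 1992.
Tolling adds 10 days: July 11, 1992 + 10 days = July 21, 1992.
From October 14, 1991 through December 9, 1991 inclusive is 57 days; tolling adds 57 days: July 21, 1992 + 57 days = September 16, 1992.
September 16, 1992 is a listed holiday. The next qualifying day is September 17, 1992.
The deadline is September 17, 1992; the filing on September 7, 1992 is on or before that date.

Yes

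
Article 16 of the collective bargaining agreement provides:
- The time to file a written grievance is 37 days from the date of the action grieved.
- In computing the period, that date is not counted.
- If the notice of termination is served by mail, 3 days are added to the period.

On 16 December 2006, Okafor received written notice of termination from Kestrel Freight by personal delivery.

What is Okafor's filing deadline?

January 22, 2007

37 days after 16 December 2006 is January 22, 2007.
Service was not by mail, so no mail extension applies.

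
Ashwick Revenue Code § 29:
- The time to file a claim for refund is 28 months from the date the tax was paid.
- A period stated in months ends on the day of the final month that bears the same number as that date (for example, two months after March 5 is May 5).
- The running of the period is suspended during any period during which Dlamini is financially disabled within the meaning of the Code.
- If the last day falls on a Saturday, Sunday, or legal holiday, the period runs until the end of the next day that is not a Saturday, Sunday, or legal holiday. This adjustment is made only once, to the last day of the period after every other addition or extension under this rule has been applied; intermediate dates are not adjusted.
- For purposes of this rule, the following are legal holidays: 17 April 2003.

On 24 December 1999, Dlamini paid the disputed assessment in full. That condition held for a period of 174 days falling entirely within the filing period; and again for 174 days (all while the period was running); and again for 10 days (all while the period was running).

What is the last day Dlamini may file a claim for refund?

April 18, 2003

28 months after 24 December 1999 is April 24, 2002.
Tolling adds 174 days: April 24, 2002 + 174 days = October 15, 2002.
Tolling adds 174 days: October 15, 2002 + 174 days = April 7, 2003.
Tolling adds 10 days: April 7, 2003 + 10 days = April 17, 2003.
April 17, 2003 is a listed holiday. The next qualifying day is April 18, 2003.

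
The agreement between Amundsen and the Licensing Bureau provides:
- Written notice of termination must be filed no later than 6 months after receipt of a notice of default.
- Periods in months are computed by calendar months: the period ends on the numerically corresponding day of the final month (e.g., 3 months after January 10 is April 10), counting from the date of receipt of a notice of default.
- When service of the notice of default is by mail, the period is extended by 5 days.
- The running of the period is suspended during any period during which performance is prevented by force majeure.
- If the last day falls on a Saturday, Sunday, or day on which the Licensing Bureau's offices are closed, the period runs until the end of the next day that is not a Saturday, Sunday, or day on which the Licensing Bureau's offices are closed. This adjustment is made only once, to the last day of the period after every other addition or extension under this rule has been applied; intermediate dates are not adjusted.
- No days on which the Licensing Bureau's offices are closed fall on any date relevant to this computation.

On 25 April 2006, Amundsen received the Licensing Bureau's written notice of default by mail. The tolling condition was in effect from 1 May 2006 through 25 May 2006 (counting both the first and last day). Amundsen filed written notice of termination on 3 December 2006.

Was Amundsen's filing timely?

6 months after 25 April 2006 is October 25, 2006.
Service was by mail, adding 5 days: October 25, 2006 + 5 days = October 30, 2006.
From May 1, 2006 through May 25, 2006 inclusive is 25 days; tolling adds 25 days: October 30, 2006 + 25 days = November 24, 2006.
November 24, 2006 is a Friday and not a day on which the Licensing Bureau's offices are closed, so no extension applies.
The deadline is November 24, 2006; the filing on December 3, 2006 is after that date.

No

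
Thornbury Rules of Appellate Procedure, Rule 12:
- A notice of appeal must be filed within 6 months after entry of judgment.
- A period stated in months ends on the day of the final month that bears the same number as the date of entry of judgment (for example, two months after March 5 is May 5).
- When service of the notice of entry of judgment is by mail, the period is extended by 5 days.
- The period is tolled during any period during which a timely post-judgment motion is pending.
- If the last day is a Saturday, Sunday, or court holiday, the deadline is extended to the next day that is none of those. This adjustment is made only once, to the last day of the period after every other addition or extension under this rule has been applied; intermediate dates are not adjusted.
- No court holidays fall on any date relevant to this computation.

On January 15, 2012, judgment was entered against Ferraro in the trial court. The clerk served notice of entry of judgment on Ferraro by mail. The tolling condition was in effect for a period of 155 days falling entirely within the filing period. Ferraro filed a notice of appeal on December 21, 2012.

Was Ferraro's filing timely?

Yes

6 months after January 15, 2012 is July 15, 2012.
Service was by mail, adding 5 days: July 15, 2012 + 5 days = July 20, 2012.
Tolling adds 155 days: July 20, 2012 + 155 days = December 22, 2012.
December 22, 2012 is Saturday; December 23, 2012 is Sunday. The next qualifying day is December 24, 2012.
The deadline is December 24, 2012; the filing on December 21, 2012 is on or before that date.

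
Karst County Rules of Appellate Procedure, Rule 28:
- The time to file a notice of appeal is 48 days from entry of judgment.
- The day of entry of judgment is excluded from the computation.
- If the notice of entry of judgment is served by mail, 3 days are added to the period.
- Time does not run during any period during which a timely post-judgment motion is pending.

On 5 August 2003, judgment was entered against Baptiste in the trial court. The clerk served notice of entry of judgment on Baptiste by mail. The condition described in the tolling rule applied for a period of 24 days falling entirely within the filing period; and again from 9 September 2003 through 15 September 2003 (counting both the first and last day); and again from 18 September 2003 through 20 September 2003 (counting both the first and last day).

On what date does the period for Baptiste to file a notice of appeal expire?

48 days after 5 August 2003 is September 22, 2003.
Service was by mail, adding 3 days: September 22, 2003 + 3 days = September 25, 2003.
Tolling adds 24 days: September 25, 2003 + 24 days = October 19, 2003.
From September 9, 2003 through September 15, 2003 inclusive is 7 days; tolling adds 7 days: October 19, 2003 + 7 days = October 26, 2003.
From September 18, 2003 through September 20, 2003 inclusive is 3 days; tolling adds 3 days: October 26, 2003 + 3 days = October 29, 2003.

October 29, 2003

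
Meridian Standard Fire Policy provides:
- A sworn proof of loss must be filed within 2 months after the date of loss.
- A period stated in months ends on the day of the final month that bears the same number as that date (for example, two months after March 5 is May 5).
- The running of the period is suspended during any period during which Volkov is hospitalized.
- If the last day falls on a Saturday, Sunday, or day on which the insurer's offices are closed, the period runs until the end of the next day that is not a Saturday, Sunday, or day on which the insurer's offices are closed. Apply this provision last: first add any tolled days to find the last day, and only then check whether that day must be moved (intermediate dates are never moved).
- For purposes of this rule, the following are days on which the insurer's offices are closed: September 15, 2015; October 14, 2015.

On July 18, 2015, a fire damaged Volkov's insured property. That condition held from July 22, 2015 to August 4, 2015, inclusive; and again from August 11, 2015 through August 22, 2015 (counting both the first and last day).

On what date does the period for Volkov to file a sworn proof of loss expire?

October 15, 2015

2 months after July 18, 2015 is September 18, 2015.
From July 22, 2015 through August 4, 2015 inclusive is 14 days; tolling adds 14 days: September 18, 2015 + 14 days = October 2, 2015.
From August 11, 2015 through August 22, 2015 inclusive is 12 days; tolling adds 12 days: October 2, 2015 + 12 days = October 14, 2015.
October 14, 2015 is a listed holiday. The next qualifying day is October 15, 2015.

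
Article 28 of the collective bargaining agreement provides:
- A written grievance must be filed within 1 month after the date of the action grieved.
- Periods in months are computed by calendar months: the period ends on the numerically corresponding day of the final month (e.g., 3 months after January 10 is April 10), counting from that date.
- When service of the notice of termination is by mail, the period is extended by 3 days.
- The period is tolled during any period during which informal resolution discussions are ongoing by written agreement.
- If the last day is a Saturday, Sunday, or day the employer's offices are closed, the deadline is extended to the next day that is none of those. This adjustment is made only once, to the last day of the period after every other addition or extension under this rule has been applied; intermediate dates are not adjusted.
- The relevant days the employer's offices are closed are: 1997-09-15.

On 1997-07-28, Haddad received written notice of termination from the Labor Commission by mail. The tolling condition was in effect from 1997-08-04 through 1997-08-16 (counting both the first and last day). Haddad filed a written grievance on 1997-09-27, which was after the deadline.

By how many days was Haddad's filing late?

1 month after 1997-07-28 is August 28, 1997.
Service was by mail, adding 3 days: August 28, 1997 + 3 days = August 31, 1997.
From August 4, 1997 through August 16, 1997 inclusive is 13 days; tolling adds 13 days: August 31, 1997 + 13 days = September 13, 1997.
September 13, 1997 is Saturday; September 14, 1997 is Sunday; September 15, 1997 is a listed holiday. The next qualifying day is September 16, 1997.
The deadline is September 16, 1997; from September 16, 1997 to September 27, 1997 is 11 days.

11 days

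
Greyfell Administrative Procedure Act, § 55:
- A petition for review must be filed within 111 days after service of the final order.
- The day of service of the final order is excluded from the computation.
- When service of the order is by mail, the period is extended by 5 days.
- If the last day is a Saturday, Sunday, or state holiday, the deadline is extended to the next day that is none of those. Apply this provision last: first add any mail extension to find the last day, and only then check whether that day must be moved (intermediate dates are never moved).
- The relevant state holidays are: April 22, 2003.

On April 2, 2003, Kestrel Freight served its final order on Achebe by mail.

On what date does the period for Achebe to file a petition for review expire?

July 28, 2003

111 days after April 2, 2003 is July 22, 2003.
Service was by mail, adding 5 days: July 22, 2003 + 5 days = July 27, 2003.
July 27, 2003 is Sunday. The next qualifying day is July 28, 2003.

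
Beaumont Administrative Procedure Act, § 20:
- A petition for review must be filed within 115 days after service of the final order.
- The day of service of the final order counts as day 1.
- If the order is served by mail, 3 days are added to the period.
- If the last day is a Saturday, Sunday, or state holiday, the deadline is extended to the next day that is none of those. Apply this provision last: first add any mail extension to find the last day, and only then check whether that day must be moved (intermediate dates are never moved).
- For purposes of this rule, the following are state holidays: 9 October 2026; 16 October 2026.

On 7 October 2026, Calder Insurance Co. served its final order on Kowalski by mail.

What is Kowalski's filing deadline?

February 1, 2027

Counting 7 October 2026 as day 1, day 115 is January 29, 2027.
Service was by mail, adding 3 days: January 29, 2027 + 3 days = February 1, 2027.
February 1, 2027 is a Monday and not a state holiday, so no extension applies.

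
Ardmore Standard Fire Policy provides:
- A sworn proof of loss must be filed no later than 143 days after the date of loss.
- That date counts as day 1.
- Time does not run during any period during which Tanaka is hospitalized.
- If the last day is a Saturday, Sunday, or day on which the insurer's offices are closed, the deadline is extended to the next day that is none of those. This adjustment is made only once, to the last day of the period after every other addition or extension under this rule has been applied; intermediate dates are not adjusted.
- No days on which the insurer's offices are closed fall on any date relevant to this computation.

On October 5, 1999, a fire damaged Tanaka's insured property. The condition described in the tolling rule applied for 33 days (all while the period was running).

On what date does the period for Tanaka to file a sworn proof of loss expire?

March 28, 2000

Counting October 5, 1999 as day 1, day 143 is February 24, 2000.
Tolling adds 33 days: February 24, 2000 + 33 days = March 28, 2000.
March 28, 2000 is a Tuesday and not a day on which the insurer's offices are closed, so no extension applies.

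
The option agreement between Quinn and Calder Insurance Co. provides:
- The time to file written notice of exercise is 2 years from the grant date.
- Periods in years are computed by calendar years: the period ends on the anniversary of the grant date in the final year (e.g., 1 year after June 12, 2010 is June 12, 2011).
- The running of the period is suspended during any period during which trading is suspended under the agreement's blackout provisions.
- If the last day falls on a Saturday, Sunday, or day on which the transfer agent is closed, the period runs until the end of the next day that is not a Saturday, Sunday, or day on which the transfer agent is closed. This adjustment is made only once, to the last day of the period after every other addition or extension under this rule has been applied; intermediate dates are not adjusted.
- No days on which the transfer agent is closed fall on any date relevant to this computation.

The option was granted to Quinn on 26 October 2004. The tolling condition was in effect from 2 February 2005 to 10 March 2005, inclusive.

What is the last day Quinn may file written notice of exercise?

December 4, 2006

2 years after 26 October 2004 is October 26, 2006.
From February 2, 2005 through March 10, 2005 inclusive is 37 days; tolling adds 37 days: October 26, 2006 + 37 days = December 2, 2006.
December 2, 2006 is Saturday; December 3, 2006 is Sunday. The next qualifying day is December 4, 2006.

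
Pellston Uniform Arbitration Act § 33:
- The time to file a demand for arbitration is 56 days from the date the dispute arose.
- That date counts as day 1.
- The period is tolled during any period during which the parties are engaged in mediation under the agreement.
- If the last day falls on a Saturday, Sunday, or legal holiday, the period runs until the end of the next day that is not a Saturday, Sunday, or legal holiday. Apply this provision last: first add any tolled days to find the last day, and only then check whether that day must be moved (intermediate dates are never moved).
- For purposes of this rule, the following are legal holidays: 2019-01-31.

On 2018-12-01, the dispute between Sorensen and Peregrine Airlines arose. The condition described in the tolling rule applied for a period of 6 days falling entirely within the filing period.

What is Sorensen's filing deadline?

February 1, 2019

Counting 2018-12-01 as day 1, day 56 is January 25, 2019.
Tolling adds 6 days: January 25, 2019 + 6 days = January 31, 2019.
January 31, 2019 is a listed holiday. The next qualifying day is February 1, 2019.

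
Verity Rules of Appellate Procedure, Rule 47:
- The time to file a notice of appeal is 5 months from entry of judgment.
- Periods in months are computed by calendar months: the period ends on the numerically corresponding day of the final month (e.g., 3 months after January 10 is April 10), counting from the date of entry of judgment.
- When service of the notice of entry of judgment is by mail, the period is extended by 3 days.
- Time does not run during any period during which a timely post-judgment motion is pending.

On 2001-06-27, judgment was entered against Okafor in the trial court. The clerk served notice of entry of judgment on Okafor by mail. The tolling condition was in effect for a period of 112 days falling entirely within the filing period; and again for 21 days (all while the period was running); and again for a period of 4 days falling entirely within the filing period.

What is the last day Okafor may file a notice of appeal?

5 months after 2001-06-27 is November 27, 2001.
Service was by mail, adding 3 days: November 27, 2001 + 3 days = November 30, 2001.
Tolling adds 112 days: November 30, 2001 + 112 days = March 22, 2002.
Tolling adds 21 days: March 22, 2002 + 21 days = April 12, 2002.
Tolling adds 4 days: April 12, 2002 + 4 days = April 16, 2002.

April 16, 2002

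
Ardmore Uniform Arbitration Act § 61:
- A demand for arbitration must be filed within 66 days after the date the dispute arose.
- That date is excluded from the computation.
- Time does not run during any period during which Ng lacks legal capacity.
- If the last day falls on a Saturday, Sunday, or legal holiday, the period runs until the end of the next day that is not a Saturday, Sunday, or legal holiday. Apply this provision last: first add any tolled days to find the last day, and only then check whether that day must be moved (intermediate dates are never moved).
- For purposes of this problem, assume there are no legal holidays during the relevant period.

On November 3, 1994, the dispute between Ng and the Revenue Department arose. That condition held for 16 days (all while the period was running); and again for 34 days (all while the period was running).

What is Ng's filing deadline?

February 27, 1995

66 days after November 3, 1994 is January 8, 1995.
Tolling adds 16 days: January 8, 1995 + 16 days = January 24, 1995.
Tolling adds 34 days: January 24, 1995 + 34 days = February 27, 1995.
February 27, 1995 is a Monday and not a legal holiday, so no extension applies.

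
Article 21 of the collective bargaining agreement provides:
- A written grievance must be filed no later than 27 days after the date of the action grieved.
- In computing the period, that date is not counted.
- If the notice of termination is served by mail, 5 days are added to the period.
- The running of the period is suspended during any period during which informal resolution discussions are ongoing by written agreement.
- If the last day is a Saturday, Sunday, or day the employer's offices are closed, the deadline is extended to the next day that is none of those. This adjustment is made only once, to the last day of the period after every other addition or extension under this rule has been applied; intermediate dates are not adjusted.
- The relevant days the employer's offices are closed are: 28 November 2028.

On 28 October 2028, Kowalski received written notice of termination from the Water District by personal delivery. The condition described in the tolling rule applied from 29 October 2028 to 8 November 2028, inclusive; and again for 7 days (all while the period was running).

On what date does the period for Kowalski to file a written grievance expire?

27 days after 28 October 2028 is November 24, 2028.
Service was not by mail, so no mail extension applies.
From October 29, 2028 through November 8, 2028 inclusive is 11 days; tolling adds 11 days: November 24, 2028 + 11 days = December 5, 2028.
Tolling adds 7 days: December 5, 2028 + 7 days = December 12, 2028.
December 12, 2028 is a Tuesday and not a day the employer's offices are closed, so no extension applies.

December 12, 2028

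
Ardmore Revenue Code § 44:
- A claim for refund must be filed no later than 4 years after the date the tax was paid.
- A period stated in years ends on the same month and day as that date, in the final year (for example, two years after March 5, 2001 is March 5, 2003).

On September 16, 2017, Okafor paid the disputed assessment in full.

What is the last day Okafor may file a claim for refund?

4 years after September 16, 2017 is September 16, 2021.

September 16, 2021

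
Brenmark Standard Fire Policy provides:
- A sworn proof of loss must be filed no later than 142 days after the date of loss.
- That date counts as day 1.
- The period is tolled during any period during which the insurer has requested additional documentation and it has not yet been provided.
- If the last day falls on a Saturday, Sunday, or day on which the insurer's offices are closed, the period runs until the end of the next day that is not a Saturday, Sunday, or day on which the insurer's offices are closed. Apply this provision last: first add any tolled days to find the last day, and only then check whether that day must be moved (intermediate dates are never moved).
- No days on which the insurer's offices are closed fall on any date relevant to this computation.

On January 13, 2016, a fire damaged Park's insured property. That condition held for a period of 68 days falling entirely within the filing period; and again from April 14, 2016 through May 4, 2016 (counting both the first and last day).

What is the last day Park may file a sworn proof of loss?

Counting January 13, 2016 as day 1, day 142 is June 2, 2016.
Tolling adds 68 days: June 2, 2016 + 68 days = August 9, 2016.
From April 14, 2016 through May 4, 2016 inclusive is 21 days; tolling adds 21 days: August 9, 2016 + 21 days = August 30, 2016.
August 30, 2016 is a Tuesday and not a day on which the insurer's offices are closed, so no extension applies.

August 30, 2016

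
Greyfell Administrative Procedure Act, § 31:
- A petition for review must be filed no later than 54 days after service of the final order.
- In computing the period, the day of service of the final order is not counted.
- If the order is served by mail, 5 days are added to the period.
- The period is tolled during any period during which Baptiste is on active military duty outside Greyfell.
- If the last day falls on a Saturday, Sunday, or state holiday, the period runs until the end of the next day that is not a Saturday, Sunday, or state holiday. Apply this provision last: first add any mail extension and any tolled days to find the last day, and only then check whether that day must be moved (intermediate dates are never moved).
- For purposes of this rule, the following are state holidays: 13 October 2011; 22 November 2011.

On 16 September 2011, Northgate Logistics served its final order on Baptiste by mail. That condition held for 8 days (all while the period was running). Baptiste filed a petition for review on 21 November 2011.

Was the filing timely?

Yes

54 days after 16 September 2011 is November 9, 2011.
Service was by mail, adding 5 days: November 9, 2011 + 5 days = November 14, 2011.
Tolling adds 8 days: November 14, 2011 + 8 days = November 22, 2011.
November 22, 2011 is a listed holiday. The next qualifying day is November 23, 2011.
The deadline is November 23, 2011; the filing on November 21, 2011 is on or before that date.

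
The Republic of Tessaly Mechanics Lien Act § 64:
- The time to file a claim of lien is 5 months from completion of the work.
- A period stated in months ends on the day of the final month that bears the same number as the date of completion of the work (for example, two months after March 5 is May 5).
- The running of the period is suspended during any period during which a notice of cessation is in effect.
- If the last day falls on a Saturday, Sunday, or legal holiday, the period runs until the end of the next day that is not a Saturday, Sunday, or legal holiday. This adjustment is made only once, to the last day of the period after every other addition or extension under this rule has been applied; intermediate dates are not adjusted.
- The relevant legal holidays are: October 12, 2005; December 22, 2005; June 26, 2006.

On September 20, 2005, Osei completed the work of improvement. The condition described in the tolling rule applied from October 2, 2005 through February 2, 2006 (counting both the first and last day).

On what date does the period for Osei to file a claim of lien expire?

5 months after September 20, 2005 is February 20, 2006.
From October 2, 2005 through February 2, 2006 inclusive is 124 days; tolling adds 124 days: February 20, 2006 + 124 days = June 24, 2006.
June 24, 2006 is Saturday; June 25, 2006 is Sunday; June 26, 2006 is a listed holiday. The next qualifying day is June 27, 2006.

June 27, 2006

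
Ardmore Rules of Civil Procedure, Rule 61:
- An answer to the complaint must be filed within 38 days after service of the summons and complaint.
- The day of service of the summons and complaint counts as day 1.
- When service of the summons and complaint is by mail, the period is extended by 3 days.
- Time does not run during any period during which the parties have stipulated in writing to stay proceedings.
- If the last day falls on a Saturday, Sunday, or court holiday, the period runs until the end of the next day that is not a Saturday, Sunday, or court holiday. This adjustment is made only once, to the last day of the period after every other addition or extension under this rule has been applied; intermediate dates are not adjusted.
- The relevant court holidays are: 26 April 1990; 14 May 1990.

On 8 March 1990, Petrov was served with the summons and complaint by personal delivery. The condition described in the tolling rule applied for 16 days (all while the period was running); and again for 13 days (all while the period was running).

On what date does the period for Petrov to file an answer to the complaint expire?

Counting 8 March 1990 as day 1, day 38 is April 14, 1990.
Service was not by mail, so no mail extension applies.
Tolling adds 16 days: April 14, 1990 + 16 days = April 30, 1990.
Tolling adds 13 days: April 30, 1990 + 13 days = May 13, 1990.
May 13, 1990 is Sunday; May 14, 1990 is a listed holiday. The next qualifying day is May 15, 1990.

May 15, 1990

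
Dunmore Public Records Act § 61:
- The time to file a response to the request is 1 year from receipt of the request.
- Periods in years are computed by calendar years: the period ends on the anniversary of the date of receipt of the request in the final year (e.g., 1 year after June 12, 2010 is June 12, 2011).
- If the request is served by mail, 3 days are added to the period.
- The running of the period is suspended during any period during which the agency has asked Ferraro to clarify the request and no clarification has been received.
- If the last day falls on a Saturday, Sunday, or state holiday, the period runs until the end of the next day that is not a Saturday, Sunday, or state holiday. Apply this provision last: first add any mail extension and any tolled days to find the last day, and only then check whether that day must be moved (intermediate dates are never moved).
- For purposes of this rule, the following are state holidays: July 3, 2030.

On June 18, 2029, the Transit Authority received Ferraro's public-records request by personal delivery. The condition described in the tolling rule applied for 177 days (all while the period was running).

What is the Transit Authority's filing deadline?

December 12, 2030

1 year after June 18, 2029 is June 18, 2030.
Service was not by mail, so no mail extension applies.
Tolling adds 177 days: June 18, 2030 + 177 days = December 12, 2030.
December 12, 2030 is a Thursday and not a state holiday, so no extension applies.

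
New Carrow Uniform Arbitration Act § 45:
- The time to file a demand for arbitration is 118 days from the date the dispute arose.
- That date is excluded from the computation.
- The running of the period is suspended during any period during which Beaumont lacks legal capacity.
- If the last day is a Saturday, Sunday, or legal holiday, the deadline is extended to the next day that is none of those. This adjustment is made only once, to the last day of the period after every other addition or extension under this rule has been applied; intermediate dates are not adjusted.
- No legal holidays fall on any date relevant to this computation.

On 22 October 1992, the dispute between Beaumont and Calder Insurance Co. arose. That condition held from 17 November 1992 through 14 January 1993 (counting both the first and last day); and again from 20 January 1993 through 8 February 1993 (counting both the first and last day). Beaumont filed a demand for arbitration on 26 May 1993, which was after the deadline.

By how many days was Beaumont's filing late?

19 days

118 days after 22 October 1992 is February 17, 1993.
From November 17, 1992 through January 14, 1993 inclusive is 59 days; tolling adds 59 days: February 17, 1993 + 59 days = April 17, 1993.
From January 20, 1993 through February 8, 1993 inclusive is 20 days; tolling adds 20 days: April 17, 1993 + 20 days = May 7, 1993.
May 7, 1993 is a Friday and not a legal holiday, so no extension applies.
The deadline is May 7, 1993; from May 7, 1993 to May 26, 1993 is 19 days.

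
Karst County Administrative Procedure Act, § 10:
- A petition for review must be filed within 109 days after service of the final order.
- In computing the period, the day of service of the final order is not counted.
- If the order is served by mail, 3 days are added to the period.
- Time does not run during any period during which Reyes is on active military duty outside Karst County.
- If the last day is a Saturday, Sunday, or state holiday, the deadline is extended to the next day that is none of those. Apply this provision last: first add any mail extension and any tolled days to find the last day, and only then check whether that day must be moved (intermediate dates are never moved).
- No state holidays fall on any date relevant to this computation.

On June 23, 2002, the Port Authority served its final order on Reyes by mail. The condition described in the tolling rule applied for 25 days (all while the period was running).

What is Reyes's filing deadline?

109 days after June 23, 2002 is October 10, 2002.
Service was by mail, adding 3 days: October 10, 2002 + 3 days = October 13, 2002.
Tolling adds 25 days: October 13, 2002 + 25 days = November 7, 2002.
November 7, 2002 is a Thursday and not a state holiday, so no extension applies.

November 7, 2002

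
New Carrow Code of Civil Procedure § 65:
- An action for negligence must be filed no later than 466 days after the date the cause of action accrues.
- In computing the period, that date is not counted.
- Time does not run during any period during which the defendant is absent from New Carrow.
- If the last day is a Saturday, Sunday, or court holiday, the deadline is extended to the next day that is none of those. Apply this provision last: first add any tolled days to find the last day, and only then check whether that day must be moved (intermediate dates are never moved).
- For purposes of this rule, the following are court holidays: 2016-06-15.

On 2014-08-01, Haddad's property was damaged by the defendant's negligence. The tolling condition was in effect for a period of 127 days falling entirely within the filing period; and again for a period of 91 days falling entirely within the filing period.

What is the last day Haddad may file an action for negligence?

466 days after 2014-08-01 is November 10, 2015.
Tolling adds 127 days: November 10, 2015 + 127 days = March 16, 2016.
Tolling adds 91 days: March 16, 2016 + 91 days = June 15, 2016.
June 15, 2016 is a listed holiday. The next qualifying day is June 16, 2016.

June 16, 2016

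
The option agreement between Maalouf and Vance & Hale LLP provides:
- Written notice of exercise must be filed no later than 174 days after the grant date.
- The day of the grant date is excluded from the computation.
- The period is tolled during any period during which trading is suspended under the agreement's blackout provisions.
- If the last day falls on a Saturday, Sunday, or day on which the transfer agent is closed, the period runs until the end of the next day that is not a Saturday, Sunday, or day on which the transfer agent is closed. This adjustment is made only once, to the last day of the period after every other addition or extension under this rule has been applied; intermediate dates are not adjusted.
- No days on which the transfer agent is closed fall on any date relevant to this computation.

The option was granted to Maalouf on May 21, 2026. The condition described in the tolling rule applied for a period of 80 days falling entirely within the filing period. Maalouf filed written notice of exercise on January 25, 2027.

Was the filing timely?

174 days after May 21, 2026 is November 11, 2026.
Tolling adds 80 days: November 11, 2026 + 80 days = January 30, 2027.
January 30, 2027 is Saturday; January 31, 2027 is Sunday. The next qualifying day is February 1, 2027.
The deadline is February 1, 2027; the filing on January 25, 2027 is on or before that date.

Yes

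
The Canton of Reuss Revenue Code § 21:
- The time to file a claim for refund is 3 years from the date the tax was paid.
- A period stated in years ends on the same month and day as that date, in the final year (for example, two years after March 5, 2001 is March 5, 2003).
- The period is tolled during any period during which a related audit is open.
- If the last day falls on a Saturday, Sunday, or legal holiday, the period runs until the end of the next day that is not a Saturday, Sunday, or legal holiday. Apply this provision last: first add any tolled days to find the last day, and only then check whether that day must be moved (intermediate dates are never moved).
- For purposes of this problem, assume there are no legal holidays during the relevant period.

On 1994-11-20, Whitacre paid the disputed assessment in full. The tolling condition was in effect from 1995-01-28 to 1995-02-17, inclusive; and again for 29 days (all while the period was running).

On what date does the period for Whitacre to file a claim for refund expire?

3 years after 1994-11-20 is November 20, 1997.
From January 28, 1995 through February 17, 1995 inclusive is 21 days; tolling adds 21 days: November 20, 1997 + 21 days = December 11, 1997.
Tolling adds 29 days: December 11, 1997 + 29 days = January 9, 1998.
January 9, 1998 is a Friday and not a legal holiday, so no extension applies.

January 9, 1998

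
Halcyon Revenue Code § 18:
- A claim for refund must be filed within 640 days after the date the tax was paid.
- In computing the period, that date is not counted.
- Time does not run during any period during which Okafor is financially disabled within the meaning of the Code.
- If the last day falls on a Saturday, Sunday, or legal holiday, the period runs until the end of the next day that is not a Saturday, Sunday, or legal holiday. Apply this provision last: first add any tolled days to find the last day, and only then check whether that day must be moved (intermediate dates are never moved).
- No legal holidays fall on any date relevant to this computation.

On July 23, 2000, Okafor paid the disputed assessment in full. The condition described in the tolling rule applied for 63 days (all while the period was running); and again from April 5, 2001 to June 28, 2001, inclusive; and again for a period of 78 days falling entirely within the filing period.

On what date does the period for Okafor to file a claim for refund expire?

December 6, 2002

640 days after July 23, 2000 is April 24, 2002.
Tolling adds 63 days: April 24, 2002 + 63 days = June 26, 2002.
From April 5, 2001 through June 28, 2001 inclusive is 85 days; tolling adds 85 days: June 26, 2002 + 85 days = September 19, 2002.
Tolling adds 78 days: September 19, 2002 + 78 days = December 6, 2002.
December 6, 2002 is a Friday and not a legal holiday, so no extension applies.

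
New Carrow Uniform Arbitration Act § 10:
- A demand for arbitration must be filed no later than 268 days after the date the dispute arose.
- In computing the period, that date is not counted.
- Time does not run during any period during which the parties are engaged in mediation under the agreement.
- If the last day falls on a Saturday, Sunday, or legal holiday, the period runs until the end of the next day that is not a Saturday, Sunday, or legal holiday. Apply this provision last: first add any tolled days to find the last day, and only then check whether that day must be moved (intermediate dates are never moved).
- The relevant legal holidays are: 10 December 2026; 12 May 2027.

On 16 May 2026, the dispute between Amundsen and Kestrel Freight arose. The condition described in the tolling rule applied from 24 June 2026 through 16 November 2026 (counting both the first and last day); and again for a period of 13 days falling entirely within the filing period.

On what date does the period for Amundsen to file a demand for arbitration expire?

268 days after 16 May 2026 is February 8, 2027.
From June 24, 2026 through November 16, 2026 inclusive is 146 days; tolling adds 146 days: February 8, 2027 + 146 days = July 4, 2027.
Tolling adds 13 days: July 4, 2027 + 13 days = July 17, 2027.
July 17, 2027 is Saturday; July 18, 2027 is Sunday. The next qualifying day is July 19, 2027.

July 19, 2027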